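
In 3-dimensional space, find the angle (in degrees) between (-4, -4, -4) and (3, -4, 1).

With u = (-4, -4, -4), v = (3, -4, 1):
u·v = (-4)·3 + (-4)·(-4) + (-4)·1 = (-12) + 16 + (-4) = 0.
|u| = √((-4)² + (-4)² + (-4)²) = √48, |v| = √(3² + (-4)² + 1²) = √26, so |u||v| = √(48·26) = √1248.
cos θ = (u·v)/(|u||v|) = 0/√1248 = 0 (the vectors are orthogonal)
θ = arccos(0) = 90°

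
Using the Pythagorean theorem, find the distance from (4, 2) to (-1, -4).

√(Σ(x_i - y_i)²) = √((4 - (-1))² + (2 - (-4))²)
= √(5² + 6²) = √(25 + 36) = √61 ≈ 7.8102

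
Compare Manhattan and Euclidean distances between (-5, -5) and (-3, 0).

L1 = |-5 - (-3)| + |-5 - 0| = 2 + 5 = 7
L2 = √(2² + 5²) = √29 ≈ 5.3852
L1 ≥ L2 always (equality iff movement is along one axis); L1 > L2 here.
Ratio L1/L2 = 7/√29 ≈ 1.2999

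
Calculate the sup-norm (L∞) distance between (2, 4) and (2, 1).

max(|x_i - y_i|) = max(|2 - 2|, |4 - 1|) = max(0, 3) = 3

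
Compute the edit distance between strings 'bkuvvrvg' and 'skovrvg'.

Let D[i][j] be the edit distance between the first i characters of 'bkuvvrvg' and the first j characters of 'skovrvg', with D[i][0] = i, D[0][j] = j, and D[i][j] = D[i-1][j-1] if the characters match, else 1 + min(D[i-1][j], D[i][j-1], D[i-1][j-1]). Filling the table (rows: prefixes of 'bkuvvrvg', columns: prefixes of 'skovrvg'):
     ε  s  k  o  v  r  v  g
  ε  0  1  2  3  4  5  6  7
  b  1  1  2  3  4  5  6  7
  k  2  2  1  2  3  4  5  6
  u  3  3  2  2  3  4  5  6
  v  4  4  3  3  2  3  4  5
  v  5  5  4  4  3  3  3  4
  r  6  6  5  5  4  3  4  4
  v  7  7  6  6  5  4  3  4
  g  8  8  7  7  6  5  4  3
The bottom-right entry gives D[8][7] = 3, so no sequence of fewer than 3 edits works. Backtracking through the table gives one optimal edit sequence (3 edits):
  bkuvvrvg → skuvvrvg (sub b→s @1)
  skuvvrvg → skvvrvg (del u @3)
  skvvrvg → skovrvg (sub v→o @3)
Edit distance = 3.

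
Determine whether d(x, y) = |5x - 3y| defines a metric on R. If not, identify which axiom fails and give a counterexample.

No. d fails symmetry: d(5, 7) = |5·5 - 3·7| = |4| = 4, but d(7, 5) = |5·7 - 3·5| = |20| = 20. Since 4 ≠ 20, d(x,y) ≠ d(y,x) in general.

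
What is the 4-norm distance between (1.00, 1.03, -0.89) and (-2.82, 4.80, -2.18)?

(Σ|x_i - y_i|^4)^(1/4) = (|1 - (-2.82)|^4 + |1.03 - 4.8|^4 + |-0.89 - (-2.18)|^4)^(1/4)
= (3.82^4 + 3.77^4 + 1.29^4)^(1/4) ≈ (212.9381 + 202.0065 + 2.7692)^(1/4) = (417.7138)^(1/4) ≈ 4.5208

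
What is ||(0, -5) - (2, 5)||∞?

max(|x_i - y_i|) = max(|0 - 2|, |-5 - 5|) = max(2, 10) = 10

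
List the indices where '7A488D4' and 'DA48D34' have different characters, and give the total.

Differing positions: 1, 5, 6. Hamming distance = 3.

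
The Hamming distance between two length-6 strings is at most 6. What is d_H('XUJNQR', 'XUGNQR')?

Differing positions: 3. Hamming distance = 1. The maximum possible Hamming distance for length-6 strings is 6, so d_H/6 = 1/6 ≈ 0.1667.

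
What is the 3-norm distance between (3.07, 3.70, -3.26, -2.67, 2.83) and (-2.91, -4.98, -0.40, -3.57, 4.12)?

(Σ|x_i - y_i|^3)^(1/3) = (|3.07 - (-2.91)|^3 + |3.7 - (-4.98)|^3 + |-3.26 - (-0.4)|^3 + |-2.67 - (-3.57)|^3 + |2.83 - 4.12|^3)^(1/3)
= (5.98^3 + 8.68^3 + 2.86^3 + 0.9^3 + 1.29^3)^(1/3) ≈ (213.8472 + 653.972 + 23.3937 + 0.729 + 2.1467)^(1/3) = (894.0886)^(1/3) ≈ 9.6337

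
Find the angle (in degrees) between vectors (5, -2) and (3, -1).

With u = (5, -2), v = (3, -1):
u·v = 5·3 + (-2)·(-1) = 15 + 2 = 17.
|u| = √(5² + (-2)²) = √29, |v| = √(3² + (-1)²) = √10, so |u||v| = √(29·10) = √290.
cos θ = (u·v)/(|u||v|) = 17/√290 ≈ 0.998274
θ = arccos(0.998274) ≈ 3.37°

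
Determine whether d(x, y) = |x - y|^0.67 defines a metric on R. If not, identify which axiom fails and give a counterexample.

Yes. With 0 < p = 0.67 ≤ 1, d(x,y) = |x-y|^0.67 is a metric on R. Non-negativity and symmetry are immediate; |x-y|^0.67 = 0 ⟺ |x-y| = 0 ⟺ x = y. For the triangle inequality, the function t ↦ t^0.67 is subadditive on [0,∞) when p ≤ 1, so |x-z|^0.67 ≤ (|x-y| + |y-z|)^0.67 ≤ |x-y|^0.67 + |y-z|^0.67.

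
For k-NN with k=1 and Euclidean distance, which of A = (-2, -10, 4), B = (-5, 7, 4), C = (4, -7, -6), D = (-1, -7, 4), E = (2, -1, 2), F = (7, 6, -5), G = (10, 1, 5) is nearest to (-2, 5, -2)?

Distances: d(A) ≈ 16.1555, d(B) = 7, d(C) = 14, d(D) ≈ 13.4536, d(E) ≈ 8.2462, d(F) ≈ 9.5394, d(G) ≈ 14.4568. Nearest: B = (-5, 7, 4) with distance 7.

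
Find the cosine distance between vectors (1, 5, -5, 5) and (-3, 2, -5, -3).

With u = (1, 5, -5, 5), v = (-3, 2, -5, -3):
u·v = 1·(-3) + 5·2 + (-5)·(-5) + 5·(-3) = (-3) + 10 + 25 + (-15) = 17.
|u| = √(1² + 5² + (-5)² + 5²) = √76, |v| = √((-3)² + 2² + (-5)² + (-3)²) = √47, so |u||v| = √(76·47) = √3572.
cos θ = (u·v)/(|u||v|) = 17/√3572 ≈ 0.2844
Cosine distance = 1 - cos θ ≈ 1 - 0.2844 = 0.7156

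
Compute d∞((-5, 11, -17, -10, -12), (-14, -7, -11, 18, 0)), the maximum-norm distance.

max(|x_i - y_i|) = max(|-5 - (-14)|, |11 - (-7)|, |-17 - (-11)|, |-10 - 18|, |-12 - 0|) = max(9, 18, 6, 28, 12) = 28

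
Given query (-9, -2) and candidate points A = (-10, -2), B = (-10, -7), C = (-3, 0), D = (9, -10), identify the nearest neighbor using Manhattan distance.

Distances: d(A) = 1, d(B) = 6, d(C) = 8, d(D) = 26. Nearest: A = (-10, -2) with distance 1.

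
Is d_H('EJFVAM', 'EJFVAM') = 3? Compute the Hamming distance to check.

Differing positions: none. Hamming distance = 0, so the claim that d_H = 3 is false.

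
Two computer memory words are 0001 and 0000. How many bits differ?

Differing positions: 4. Hamming distance = 1.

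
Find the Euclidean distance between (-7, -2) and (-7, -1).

√(Σ(x_i - y_i)²) = √((-7 - (-7))² + (-2 - (-1))²)
= √(0² + (-1)²) = √(0 + 1) = √1 = 1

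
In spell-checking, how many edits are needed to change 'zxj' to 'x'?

Let D[i][j] be the edit distance between the first i characters of 'zxj' and the first j characters of 'x', with D[i][0] = i, D[0][j] = j, and D[i][j] = D[i-1][j-1] if the characters match, else 1 + min(D[i-1][j], D[i][j-1], D[i-1][j-1]). Filling the table (rows: prefixes of 'zxj', columns: prefixes of 'x'):
     ε  x
  ε  0  1
  z  1  1
  x  2  1
  j  3  2
The bottom-right entry gives D[3][1] = 2, so no sequence of fewer than 2 edits works. Backtracking through the table gives one optimal edit sequence (2 edits):
  zxj → xj (del z @1)
  xj → x (del j @2)
Edit distance = 2.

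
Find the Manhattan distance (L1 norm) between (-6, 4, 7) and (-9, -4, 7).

Σ|x_i - y_i| = |-6 - (-9)| + |4 - (-4)| + |7 - 7| = 3 + 8 + 0 = 11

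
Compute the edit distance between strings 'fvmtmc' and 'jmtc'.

Let D[i][j] be the edit distance between the first i characters of 'fvmtmc' and the first j characters of 'jmtc', with D[i][0] = i, D[0][j] = j, and D[i][j] = D[i-1][j-1] if the characters match, else 1 + min(D[i-1][j], D[i][j-1], D[i-1][j-1]). Filling the table (rows: prefixes of 'fvmtmc', columns: prefixes of 'jmtc'):
     ε  j  m  t  c
  ε  0  1  2  3  4
  f  1  1  2  3  4
  v  2  2  2  3  4
  m  3  3  2  3  4
  t  4  4  3  2  3
  m  5  5  4  3  3
  c  6  6  5  4  3
The bottom-right entry gives D[6][4] = 3, so no sequence of fewer than 3 edits works. Backtracking through the table gives one optimal edit sequence (3 edits):
  fvmtmc → vmtmc (del f @1)
  vmtmc → jmtmc (sub v→j @1)
  jmtmc → jmtc (del m @4)
Edit distance = 3.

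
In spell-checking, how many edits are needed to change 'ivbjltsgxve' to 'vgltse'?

Let D[i][j] be the edit distance between the first i characters of 'ivbjltsgxve' and the first j characters of 'vgltse', with D[i][0] = i, D[0][j] = j, and D[i][j] = D[i-1][j-1] if the characters match, else 1 + min(D[i-1][j], D[i][j-1], D[i-1][j-1]). Filling the table (rows: prefixes of 'ivbjltsgxve', columns: prefixes of 'vgltse'):
     ε  v  g  l  t  s  e
  ε  0  1  2  3  4  5  6
  i  1  1  2  3  4  5  6
  v  2  1  2  3  4  5  6
  b  3  2  2  3  4  5  6
  j  4  3  3  3  4  5  6
  l  5  4  4  3  4  5  6
  t  6  5  5  4  3  4  5
  s  7  6  6  5  4  3  4
  g  8  7  6  6  5  4  4
  x  9  8  7  7  6  5  5
  v 10  9  8  8  7  6  6
  e 11 10  9  9  8  7  6
The bottom-right entry gives D[11][6] = 6, so no sequence of fewer than 6 edits works. Backtracking through the table gives one optimal edit sequence (6 edits):
  ivbjltsgxve → vbjltsgxve (del i @1)
  vbjltsgxve → vjltsgxve (del b @2)
  vjltsgxve → vgltsgxve (sub j→g @2)
  vgltsgxve → vgltsxve (del g @6)
  vgltsxve → vgltsve (del x @6)
  vgltsve → vgltse (del v @6)
Edit distance = 6.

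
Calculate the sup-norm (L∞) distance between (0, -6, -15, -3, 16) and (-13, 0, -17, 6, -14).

max(|x_i - y_i|) = max(|0 - (-13)|, |-6 - 0|, |-15 - (-17)|, |-3 - 6|, |16 - (-14)|) = max(13, 6, 2, 9, 30) = 30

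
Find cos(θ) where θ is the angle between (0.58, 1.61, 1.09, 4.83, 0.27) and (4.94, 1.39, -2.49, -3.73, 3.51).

With u = (0.58, 1.61, 1.09, 4.83, 0.27), v = (4.94, 1.39, -2.49, -3.73, 3.51):
u·v = 0.58·4.94 + 1.61·1.39 + 1.09·(-2.49) + 4.83·(-3.73) + 0.27·3.51 = 2.8652 + 2.2379 + (-2.7141) + (-18.0159) + 0.9477 = -14.6792.
|u| = √(0.58² + 1.61² + 1.09² + 4.83² + 0.27²) = √(0.3364 + 2.5921 + 1.1881 + 23.3289 + 0.0729) = √27.5184, |v| = √(4.94² + 1.39² + (-2.49)² + (-3.73)² + 3.51²) = √(24.4036 + 1.9321 + 6.2001 + 13.9129 + 12.3201) = √58.7688.
cos θ = (u·v)/(|u||v|) = -14.6792/(√27.5184·√58.7688) ≈ -0.365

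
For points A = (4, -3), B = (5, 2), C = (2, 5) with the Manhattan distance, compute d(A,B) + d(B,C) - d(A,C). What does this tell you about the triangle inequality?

d(A,B) = 1 + 5 = 6, d(B,C) = 3 + 3 = 6, d(A,C) = 2 + 8 = 10.
d(A,B) + d(B,C) - d(A,C) = 6 + 6 - 10 = 12 - 10 = 2. This is ≥ 0, so the triangle inequality holds for these points.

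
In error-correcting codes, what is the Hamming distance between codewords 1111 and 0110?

Differing positions: 1, 4. Hamming distance = 2.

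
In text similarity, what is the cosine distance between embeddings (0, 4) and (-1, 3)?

With u = (0, 4), v = (-1, 3):
u·v = 0·(-1) + 4·3 = 0 + 12 = 12.
|u| = √(0² + 4²) = √16, |v| = √((-1)² + 3²) = √10, so |u||v| = √(16·10) = √160.
cos θ = (u·v)/(|u||v|) = 12/√160 ≈ 0.9487
Cosine distance = 1 - cos θ ≈ 1 - 0.9487 = 0.0513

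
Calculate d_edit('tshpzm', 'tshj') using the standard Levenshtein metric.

Let D[i][j] be the edit distance between the first i characters of 'tshpzm' and the first j characters of 'tshj', with D[i][0] = i, D[0][j] = j, and D[i][j] = D[i-1][j-1] if the characters match, else 1 + min(D[i-1][j], D[i][j-1], D[i-1][j-1]). Filling the table (rows: prefixes of 'tshpzm', columns: prefixes of 'tshj'):
     ε  t  s  h  j
  ε  0  1  2  3  4
  t  1  0  1  2  3
  s  2  1  0  1  2
  h  3  2  1  0  1
  p  4  3  2  1  1
  z  5  4  3  2  2
  m  6  5  4  3  3
The bottom-right entry gives D[6][4] = 3, so no sequence of fewer than 3 edits works. Backtracking through the table gives one optimal edit sequence (3 edits):
  tshpzm → tshzm (del p @4)
  tshzm → tshm (del z @4)
  tshm → tshj (sub m→j @4)
Edit distance = 3.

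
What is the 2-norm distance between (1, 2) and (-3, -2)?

(Σ|x_i - y_i|^2)^(1/2) = (|1 - (-3)|^2 + |2 - (-2)|^2)^(1/2)
= (4^2 + 4^2)^(1/2) = (16 + 16)^(1/2) = (32)^(1/2) ≈ 5.6569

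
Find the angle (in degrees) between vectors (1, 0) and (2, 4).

With u = (1, 0), v = (2, 4):
u·v = 1·2 + 0·4 = 2 + 0 = 2.
|u| = √(1² + 0²) = √1, |v| = √(2² + 4²) = √20, so |u||v| = √(1·20) = √20.
cos θ = (u·v)/(|u||v|) = 2/√20 ≈ 0.447214
θ = arccos(0.447214) ≈ 63.43°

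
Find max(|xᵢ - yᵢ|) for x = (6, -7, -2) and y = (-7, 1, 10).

max(|x_i - y_i|) = max(|6 - (-7)|, |-7 - 1|, |-2 - 10|) = max(13, 8, 12) = 13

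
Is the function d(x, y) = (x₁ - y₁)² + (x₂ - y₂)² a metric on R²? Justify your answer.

No. The squared Euclidean distance fails the triangle inequality. Counterexample: x = (0, 0), y = (2, 5), z = (4, 10). d(x,z) = 4² + 10² = 116, but d(x,y) + d(y,z) = (2² + 5²) + (2² + 5²) = 29 + 29 = 58. Since 116 > 58, the triangle inequality is violated. (Note: √d, the ordinary Euclidean distance, IS a metric.)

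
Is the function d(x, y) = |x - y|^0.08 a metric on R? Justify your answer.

Yes. With 0 < p = 0.08 ≤ 1, d(x,y) = |x-y|^0.08 is a metric on R. Non-negativity and symmetry are immediate; |x-y|^0.08 = 0 ⟺ |x-y| = 0 ⟺ x = y. For the triangle inequality, the function t ↦ t^0.08 is subadditive on [0,∞) when p ≤ 1, so |x-z|^0.08 ≤ (|x-y| + |y-z|)^0.08 ≤ |x-y|^0.08 + |y-z|^0.08.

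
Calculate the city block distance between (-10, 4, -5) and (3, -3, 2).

Σ|x_i - y_i| = |-10 - 3| + |4 - (-3)| + |-5 - 2| = 13 + 7 + 7 = 27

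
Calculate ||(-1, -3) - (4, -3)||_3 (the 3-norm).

(Σ|x_i - y_i|^3)^(1/3) = (|-1 - 4|^3 + |-3 - (-3)|^3)^(1/3)
= (5^3 + 0^3)^(1/3) = (125 + 0)^(1/3) = (125)^(1/3) = 5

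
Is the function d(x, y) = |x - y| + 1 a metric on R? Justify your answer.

No. d fails identity of indiscernibles (specifically d(x,x) = 0): d(-3, -3) = |-3 - (-3)| + 1 = 0 + 1 = 1 ≠ 0.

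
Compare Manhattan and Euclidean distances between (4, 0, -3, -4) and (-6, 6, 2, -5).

L1 = |4 - (-6)| + |0 - 6| + |-3 - 2| + |-4 - (-5)| = 10 + 6 + 5 + 1 = 22
L2 = √(10² + 6² + 5² + 1²) = √162 ≈ 12.7279
L1 ≥ L2 always (equality iff movement is along one axis); L1 > L2 here.
Ratio L1/L2 = 22/√162 ≈ 1.7285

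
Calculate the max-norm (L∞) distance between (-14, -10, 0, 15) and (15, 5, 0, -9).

max(|x_i - y_i|) = max(|-14 - 15|, |-10 - 5|, |0 - 0|, |15 - (-9)|) = max(29, 15, 0, 24) = 29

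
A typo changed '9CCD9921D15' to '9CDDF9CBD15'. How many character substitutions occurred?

Differing positions: 3, 5, 7, 8. Hamming distance = 4.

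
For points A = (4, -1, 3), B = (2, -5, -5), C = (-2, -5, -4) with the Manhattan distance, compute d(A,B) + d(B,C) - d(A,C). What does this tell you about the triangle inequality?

d(A,B) = 2 + 4 + 8 = 14, d(B,C) = 4 + 0 + 1 = 5, d(A,C) = 6 + 4 + 7 = 17.
d(A,B) + d(B,C) - d(A,C) = 14 + 5 - 17 = 19 - 17 = 2. This is ≥ 0, so the triangle inequality holds for these points.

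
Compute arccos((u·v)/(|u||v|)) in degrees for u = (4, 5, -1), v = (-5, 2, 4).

With u = (4, 5, -1), v = (-5, 2, 4):
u·v = 4·(-5) + 5·2 + (-1)·4 = (-20) + 10 + (-4) = -14.
|u| = √(4² + 5² + (-1)²) = √42, |v| = √((-5)² + 2² + 4²) = √45, so |u||v| = √(42·45) = √1890.
cos θ = (u·v)/(|u||v|) = -14/√1890 ≈ -0.322031
θ = arccos(-0.322031) ≈ 108.79°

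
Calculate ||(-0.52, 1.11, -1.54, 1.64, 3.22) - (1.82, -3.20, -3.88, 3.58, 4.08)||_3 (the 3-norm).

(Σ|x_i - y_i|^3)^(1/3) = (|-0.52 - 1.82|^3 + |1.11 - (-3.2)|^3 + |-1.54 - (-3.88)|^3 + |1.64 - 3.58|^3 + |3.22 - 4.08|^3)^(1/3)
= (2.34^3 + 4.31^3 + 2.34^3 + 1.94^3 + 0.86^3)^(1/3) ≈ (12.8129 + 80.063 + 12.8129 + 7.3014 + 0.6361)^(1/3) = (113.6263)^(1/3) ≈ 4.8435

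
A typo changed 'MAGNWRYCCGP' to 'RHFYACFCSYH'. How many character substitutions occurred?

Differing positions: 1, 2, 3, 4, 5, 6, 7, 9, 10, 11. Hamming distance = 10.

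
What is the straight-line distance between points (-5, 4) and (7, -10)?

√(Σ(x_i - y_i)²) = √((-5 - 7)² + (4 - (-10))²)
= √((-12)² + 14²) = √(144 + 196) = √340 ≈ 18.4391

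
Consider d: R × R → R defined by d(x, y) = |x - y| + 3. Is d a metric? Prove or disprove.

No. d fails identity of indiscernibles (specifically d(x,x) = 0): d(-8, -8) = |-8 - (-8)| + 3 = 0 + 3 = 3 ≠ 0.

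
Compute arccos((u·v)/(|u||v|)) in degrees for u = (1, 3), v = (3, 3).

With u = (1, 3), v = (3, 3):
u·v = 1·3 + 3·3 = 3 + 9 = 12.
|u| = √(1² + 3²) = √10, |v| = √(3² + 3²) = √18, so |u||v| = √(10·18) = √180.
cos θ = (u·v)/(|u||v|) = 12/√180 ≈ 0.894427
θ = arccos(0.894427) ≈ 26.57°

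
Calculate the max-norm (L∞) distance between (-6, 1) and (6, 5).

max(|x_i - y_i|) = max(|-6 - 6|, |1 - 5|) = max(12, 4) = 12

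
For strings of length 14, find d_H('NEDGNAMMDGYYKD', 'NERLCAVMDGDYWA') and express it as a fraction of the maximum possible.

Differing positions: 3, 4, 5, 7, 11, 13, 14. Hamming distance = 7. The maximum possible Hamming distance for length-14 strings is 14, so d_H/14 = 7/14 = 0.5.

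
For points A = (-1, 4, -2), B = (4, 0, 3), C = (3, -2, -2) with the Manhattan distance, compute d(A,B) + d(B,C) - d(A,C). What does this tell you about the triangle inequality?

d(A,B) = 5 + 4 + 5 = 14, d(B,C) = 1 + 2 + 5 = 8, d(A,C) = 4 + 6 + 0 = 10.
d(A,B) + d(B,C) - d(A,C) = 14 + 8 - 10 = 22 - 10 = 12. This is ≥ 0, so the triangle inequality holds for these points.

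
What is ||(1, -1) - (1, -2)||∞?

max(|x_i - y_i|) = max(|1 - 1|, |-1 - (-2)|) = max(0, 1) = 1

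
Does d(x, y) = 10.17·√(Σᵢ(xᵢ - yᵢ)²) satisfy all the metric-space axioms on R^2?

Yes. The L2 (Euclidean) norm induces a metric on R^2, and multiplying a metric by a positive constant 10.17 > 0 preserves all four axioms: non-negativity (10.17·||x-y|| ≥ 0), identity (10.17·||x-y|| = 0 ⟺ ||x-y|| = 0 ⟺ x = y), symmetry (||x-y|| = ||y-x||), and the triangle inequality (10.17·||x-z|| ≤ 10.17·||x-y|| + 10.17·||y-z||). So d is a metric.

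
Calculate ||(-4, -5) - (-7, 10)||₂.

√(Σ(x_i - y_i)²) = √((-4 - (-7))² + (-5 - 10)²)
= √(3² + (-15)²) = √(9 + 225) = √234 ≈ 15.2971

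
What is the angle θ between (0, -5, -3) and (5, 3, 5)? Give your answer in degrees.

With u = (0, -5, -3), v = (5, 3, 5):
u·v = 0·5 + (-5)·3 + (-3)·5 = 0 + (-15) + (-15) = -30.
|u| = √(0² + (-5)² + (-3)²) = √34, |v| = √(5² + 3² + 5²) = √59, so |u||v| = √(34·59) = √2006.
cos θ = (u·v)/(|u||v|) = -30/√2006 ≈ -0.669816
θ = arccos(-0.669816) ≈ 132.05°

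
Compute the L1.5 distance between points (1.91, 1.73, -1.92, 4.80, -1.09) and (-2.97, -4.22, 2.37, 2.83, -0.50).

(Σ|x_i - y_i|^1.5)^(1/1.5) = (|1.91 - (-2.97)|^1.5 + |1.73 - (-4.22)|^1.5 + |-1.92 - 2.37|^1.5 + |4.8 - 2.83|^1.5 + |-1.09 - (-0.5)|^1.5)^(1/1.5)
= (4.88^1.5 + 5.95^1.5 + 4.29^1.5 + 1.97^1.5 + 0.59^1.5)^(1/1.5) ≈ (10.7803 + 14.5136 + 8.8856 + 2.765 + 0.4532)^(1/1.5) = (37.3977)^(1/1.5) ≈ 11.1831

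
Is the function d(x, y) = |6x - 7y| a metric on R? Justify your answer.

No. d fails symmetry: d(9, 3) = |6·9 - 7·3| = |33| = 33, but d(3, 9) = |6·3 - 7·9| = |-45| = 45. Since 33 ≠ 45, d(x,y) ≠ d(y,x) in general.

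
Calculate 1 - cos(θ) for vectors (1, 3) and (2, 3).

With u = (1, 3), v = (2, 3):
u·v = 1·2 + 3·3 = 2 + 9 = 11.
|u| = √(1² + 3²) = √10, |v| = √(2² + 3²) = √13, so |u||v| = √(10·13) = √130.
cos θ = (u·v)/(|u||v|) = 11/√130 ≈ 0.9648
Cosine distance = 1 - cos θ ≈ 1 - 0.9648 = 0.0352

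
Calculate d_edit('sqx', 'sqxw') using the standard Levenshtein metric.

Let D[i][j] be the edit distance between the first i characters of 'sqx' and the first j characters of 'sqxw', with D[i][0] = i, D[0][j] = j, and D[i][j] = D[i-1][j-1] if the characters match, else 1 + min(D[i-1][j], D[i][j-1], D[i-1][j-1]). Filling the table (rows: prefixes of 'sqx', columns: prefixes of 'sqxw'):
     ε  s  q  x  w
  ε  0  1  2  3  4
  s  1  0  1  2  3
  q  2  1  0  1  2
  x  3  2  1  0  1
The bottom-right entry gives D[3][4] = 1, so no sequence of fewer than 1 edit works. Backtracking through the table gives one optimal edit sequence (1 edit):
  sqx → sqxw (ins w @4)
Edit distance = 1.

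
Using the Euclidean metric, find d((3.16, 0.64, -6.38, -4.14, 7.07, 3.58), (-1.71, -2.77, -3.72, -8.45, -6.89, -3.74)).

√(Σ(x_i - y_i)²) = √((3.16 - (-1.71))² + (0.64 - (-2.77))² + (-6.38 - (-3.72))² + (-4.14 - (-8.45))² + (7.07 - (-6.89))² + (3.58 - (-3.74))²)
= √(4.87² + 3.41² + (-2.66)² + 4.31² + 13.96² + 7.32²) = √(23.7169 + 11.6281 + 7.0756 + 18.5761 + 194.8816 + 53.5824) = √309.4607 ≈ 17.5915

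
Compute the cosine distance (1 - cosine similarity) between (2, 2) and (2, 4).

With u = (2, 2), v = (2, 4):
u·v = 2·2 + 2·4 = 4 + 8 = 12.
|u| = √(2² + 2²) = √8, |v| = √(2² + 4²) = √20, so |u||v| = √(8·20) = √160.
cos θ = (u·v)/(|u||v|) = 12/√160 ≈ 0.9487
Cosine distance = 1 - cos θ ≈ 1 - 0.9487 = 0.0513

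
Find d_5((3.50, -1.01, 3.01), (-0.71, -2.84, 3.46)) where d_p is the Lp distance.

(Σ|x_i - y_i|^5)^(1/5) = (|3.5 - (-0.71)|^5 + |-1.01 - (-2.84)|^5 + |3.01 - 3.46|^5)^(1/5)
= (4.21^5 + 1.83^5 + 0.45^5)^(1/5) ≈ (1322.5451 + 20.5237 + 0.0185)^(1/5) = (1343.0873)^(1/5) ≈ 4.223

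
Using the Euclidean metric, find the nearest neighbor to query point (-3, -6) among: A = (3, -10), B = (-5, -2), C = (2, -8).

Distances: d(A) ≈ 7.2111, d(B) ≈ 4.4721, d(C) ≈ 5.3852. Nearest: B = (-5, -2) with distance 4.4721.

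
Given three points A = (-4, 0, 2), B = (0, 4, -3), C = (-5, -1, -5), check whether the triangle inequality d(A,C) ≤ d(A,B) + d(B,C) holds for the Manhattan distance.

d(A,B) = 4 + 4 + 5 = 13, d(B,C) = 5 + 5 + 2 = 12, d(A,C) = 1 + 1 + 7 = 9.
d(A,C) = 9 ≤ 13 + 12 = 25. Triangle inequality is satisfied.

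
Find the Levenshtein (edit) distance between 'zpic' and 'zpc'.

Let D[i][j] be the edit distance between the first i characters of 'zpic' and the first j characters of 'zpc', with D[i][0] = i, D[0][j] = j, and D[i][j] = D[i-1][j-1] if the characters match, else 1 + min(D[i-1][j], D[i][j-1], D[i-1][j-1]). Filling the table (rows: prefixes of 'zpic', columns: prefixes of 'zpc'):
     ε  z  p  c
  ε  0  1  2  3
  z  1  0  1  2
  p  2  1  0  1
  i  3  2  1  1
  c  4  3  2  1
The bottom-right entry gives D[4][3] = 1, so no sequence of fewer than 1 edit works. Backtracking through the table gives one optimal edit sequence (1 edit):
  zpic → zpc (del i @3)
Edit distance = 1.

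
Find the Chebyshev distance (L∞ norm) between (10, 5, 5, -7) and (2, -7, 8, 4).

max(|x_i - y_i|) = max(|10 - 2|, |5 - (-7)|, |5 - 8|, |-7 - 4|) = max(8, 12, 3, 11) = 12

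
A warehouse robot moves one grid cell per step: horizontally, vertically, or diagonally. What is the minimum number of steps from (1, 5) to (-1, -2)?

max(|x_i - y_i|) = max(|1 - (-1)|, |5 - (-2)|) = max(2, 7) = 7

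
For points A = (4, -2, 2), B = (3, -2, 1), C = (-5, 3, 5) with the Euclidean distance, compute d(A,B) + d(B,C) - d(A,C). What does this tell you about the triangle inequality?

d(A,B) = √(1² + 0² + 1²) = √2 ≈ 1.4142, d(B,C) = √(8² + 5² + 4²) = √105 ≈ 10.247, d(A,C) = √(9² + 5² + 3²) = √115 ≈ 10.7238.
d(A,B) + d(B,C) - d(A,C) = 1.4142 + 10.247 - 10.7238 = 11.6612 - 10.7238 = 0.9374 (to 4 decimal places). This is ≥ 0, so the triangle inequality holds for these points.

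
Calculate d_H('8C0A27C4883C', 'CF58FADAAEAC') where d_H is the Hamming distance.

Differing positions: 1, 2, 3, 4, 5, 6, 7, 8, 9, 10, 11. Hamming distance = 11.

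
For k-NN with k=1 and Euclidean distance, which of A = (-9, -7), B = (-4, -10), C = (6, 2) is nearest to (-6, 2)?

Distances: d(A) ≈ 9.4868, d(B) ≈ 12.1655, d(C) = 12. Nearest: A = (-9, -7) with distance 9.4868.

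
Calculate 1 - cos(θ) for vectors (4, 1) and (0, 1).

With u = (4, 1), v = (0, 1):
u·v = 4·0 + 1·1 = 0 + 1 = 1.
|u| = √(4² + 1²) = √17, |v| = √(0² + 1²) = √1, so |u||v| = √(17·1) = √17.
cos θ = (u·v)/(|u||v|) = 1/√17 ≈ 0.2425
Cosine distance = 1 - cos θ ≈ 1 - 0.2425 = 0.7575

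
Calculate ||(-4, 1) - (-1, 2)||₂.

√(Σ(x_i - y_i)²) = √((-4 - (-1))² + (1 - 2)²)
= √((-3)² + (-1)²) = √(9 + 1) = √10 ≈ 3.1623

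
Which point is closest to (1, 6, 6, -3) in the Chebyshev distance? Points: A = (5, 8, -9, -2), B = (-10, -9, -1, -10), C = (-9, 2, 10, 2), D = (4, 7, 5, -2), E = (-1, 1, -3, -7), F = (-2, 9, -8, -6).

Distances: d(A) = 15, d(B) = 15, d(C) = 10, d(D) = 3, d(E) = 9, d(F) = 14. Nearest: D = (4, 7, 5, -2) with distance 3.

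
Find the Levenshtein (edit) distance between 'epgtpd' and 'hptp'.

Let D[i][j] be the edit distance between the first i characters of 'epgtpd' and the first j characters of 'hptp', with D[i][0] = i, D[0][j] = j, and D[i][j] = D[i-1][j-1] if the characters match, else 1 + min(D[i-1][j], D[i][j-1], D[i-1][j-1]). Filling the table (rows: prefixes of 'epgtpd', columns: prefixes of 'hptp'):
     ε  h  p  t  p
  ε  0  1  2  3  4
  e  1  1  2  3  4
  p  2  2  1  2  3
  g  3  3  2  2  3
  t  4  4  3  2  3
  p  5  5  4  3  2
  d  6  6  5  4  3
The bottom-right entry gives D[6][4] = 3, so no sequence of fewer than 3 edits works. Backtracking through the table gives one optimal edit sequence (3 edits):
  epgtpd → hpgtpd (sub e→h @1)
  hpgtpd → hptpd (del g @3)
  hptpd → hptp (del d @5)
Edit distance = 3.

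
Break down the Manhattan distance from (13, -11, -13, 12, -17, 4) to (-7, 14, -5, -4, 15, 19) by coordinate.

Σ|x_i - y_i| = |13 - (-7)| + |-11 - 14| + |-13 - (-5)| + |12 - (-4)| + |-17 - 15| + |4 - 19| = 20 + 25 + 8 + 16 + 32 + 15 = 116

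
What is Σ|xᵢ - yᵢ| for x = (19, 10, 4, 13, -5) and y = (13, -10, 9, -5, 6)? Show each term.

Σ|x_i - y_i| = |19 - 13| + |10 - (-10)| + |4 - 9| + |13 - (-5)| + |-5 - 6| = 6 + 20 + 5 + 18 + 11 = 60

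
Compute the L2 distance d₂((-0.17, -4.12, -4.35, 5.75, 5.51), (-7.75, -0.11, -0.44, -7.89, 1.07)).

√(Σ(x_i - y_i)²) = √((-0.17 - (-7.75))² + (-4.12 - (-0.11))² + (-4.35 - (-0.44))² + (5.75 - (-7.89))² + (5.51 - 1.07)²)
= √(7.58² + (-4.01)² + (-3.91)² + 13.64² + 4.44²) = √(57.4564 + 16.0801 + 15.2881 + 186.0496 + 19.7136) = √294.5878 ≈ 17.1636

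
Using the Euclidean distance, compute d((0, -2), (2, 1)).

(Σ|x_i - y_i|^2)^(1/2) = (|0 - 2|^2 + |-2 - 1|^2)^(1/2)
= (2^2 + 3^2)^(1/2) = (4 + 9)^(1/2) = (13)^(1/2) ≈ 3.6056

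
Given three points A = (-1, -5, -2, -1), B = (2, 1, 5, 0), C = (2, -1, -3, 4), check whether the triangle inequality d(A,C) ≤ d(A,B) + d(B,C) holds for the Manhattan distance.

d(A,B) = 3 + 6 + 7 + 1 = 17, d(B,C) = 0 + 2 + 8 + 4 = 14, d(A,C) = 3 + 4 + 1 + 5 = 13.
d(A,C) = 13 ≤ 17 + 14 = 31. Triangle inequality is satisfied.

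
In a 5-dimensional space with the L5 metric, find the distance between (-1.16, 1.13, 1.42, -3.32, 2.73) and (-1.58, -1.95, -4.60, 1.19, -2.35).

(Σ|x_i - y_i|^5)^(1/5) = (|-1.16 - (-1.58)|^5 + |1.13 - (-1.95)|^5 + |1.42 - (-4.6)|^5 + |-3.32 - 1.19|^5 + |2.73 - (-2.35)|^5)^(1/5)
= (0.42^5 + 3.08^5 + 6.02^5 + 4.51^5 + 5.08^5)^(1/5) ≈ (0.0131 + 277.1747 + 7906.4669 + 1865.8757 + 3383.129)^(1/5) = (13432.6594)^(1/5) ≈ 6.6932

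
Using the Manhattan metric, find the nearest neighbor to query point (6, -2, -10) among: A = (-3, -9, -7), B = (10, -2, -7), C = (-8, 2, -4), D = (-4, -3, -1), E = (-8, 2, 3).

Distances: d(A) = 19, d(B) = 7, d(C) = 24, d(D) = 20, d(E) = 31. Nearest: B = (10, -2, -7) with distance 7.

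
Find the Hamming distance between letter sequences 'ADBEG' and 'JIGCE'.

Differing positions: 1, 2, 3, 4, 5. Hamming distance = 5.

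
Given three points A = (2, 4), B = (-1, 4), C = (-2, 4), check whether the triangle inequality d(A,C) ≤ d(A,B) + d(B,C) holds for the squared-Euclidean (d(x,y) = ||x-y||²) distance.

d(A,B) = 3² + 0² = 9, d(B,C) = 1² + 0² = 1, d(A,C) = 4² + 0² = 16.
d(A,C) = 16 > 9 + 1 = 10. Triangle inequality is VIOLATED. (Squared-Euclidean is not a metric — this is a counterexample.)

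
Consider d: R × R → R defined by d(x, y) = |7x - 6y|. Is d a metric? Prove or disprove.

No. d fails symmetry: d(1, 2) = |7·1 - 6·2| = |-5| = 5, but d(2, 1) = |7·2 - 6·1| = |8| = 8. Since 5 ≠ 8, d(x,y) ≠ d(y,x) in general.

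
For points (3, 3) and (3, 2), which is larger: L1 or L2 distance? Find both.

L1 = |3 - 3| + |3 - 2| = 0 + 1 = 1
L2 = √(0² + 1²) = √1 = 1
L1 ≥ L2 always (equality iff movement is along one axis); L1 = L2 here (movement is along a single axis).
Ratio L1/L2 = 1/1 = 1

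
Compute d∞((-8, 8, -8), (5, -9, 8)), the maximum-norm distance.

max(|x_i - y_i|) = max(|-8 - 5|, |8 - (-9)|, |-8 - 8|) = max(13, 17, 16) = 17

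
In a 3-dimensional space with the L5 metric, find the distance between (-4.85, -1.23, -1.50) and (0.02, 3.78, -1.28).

(Σ|x_i - y_i|^5)^(1/5) = (|-4.85 - 0.02|^5 + |-1.23 - 3.78|^5 + |-1.5 - (-1.28)|^5)^(1/5)
= (4.87^5 + 5.01^5 + 0.22^5)^(1/5) ≈ (2739.3329 + 3156.3753 + 0.0005)^(1/5) = (5895.7087)^(1/5) ≈ 5.6768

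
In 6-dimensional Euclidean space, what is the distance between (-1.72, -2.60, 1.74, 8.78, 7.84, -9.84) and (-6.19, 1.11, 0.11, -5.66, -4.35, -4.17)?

√(Σ(x_i - y_i)²) = √((-1.72 - (-6.19))² + (-2.6 - 1.11)² + (1.74 - 0.11)² + (8.78 - (-5.66))² + (7.84 - (-4.35))² + (-9.84 - (-4.17))²)
= √(4.47² + (-3.71)² + 1.63² + 14.44² + 12.19² + (-5.67)²) = √(19.9809 + 13.7641 + 2.6569 + 208.5136 + 148.5961 + 32.1489) = √425.6605 ≈ 20.6315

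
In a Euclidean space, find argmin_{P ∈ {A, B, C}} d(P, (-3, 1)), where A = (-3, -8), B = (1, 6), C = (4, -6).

Distances: d(A) = 9, d(B) ≈ 6.4031, d(C) ≈ 9.8995. Nearest: B = (1, 6) with distance 6.4031.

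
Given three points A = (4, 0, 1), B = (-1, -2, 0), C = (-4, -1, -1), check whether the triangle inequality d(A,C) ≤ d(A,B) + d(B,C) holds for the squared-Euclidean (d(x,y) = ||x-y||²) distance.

d(A,B) = 5² + 2² + 1² = 30, d(B,C) = 3² + 1² + 1² = 11, d(A,C) = 8² + 1² + 2² = 69.
d(A,C) = 69 > 30 + 11 = 41. Triangle inequality is VIOLATED. (Squared-Euclidean is not a metric — this is a counterexample.)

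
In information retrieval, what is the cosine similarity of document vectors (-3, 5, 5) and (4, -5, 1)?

With u = (-3, 5, 5), v = (4, -5, 1):
u·v = (-3)·4 + 5·(-5) + 5·1 = (-12) + (-25) + 5 = -32.
|u| = √((-3)² + 5² + 5²) = √59, |v| = √(4² + (-5)² + 1²) = √42, so |u||v| = √(59·42) = √2478.
cos θ = (u·v)/(|u||v|) = -32/√2478 ≈ -0.6428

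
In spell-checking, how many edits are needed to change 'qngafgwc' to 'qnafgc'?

Let D[i][j] be the edit distance between the first i characters of 'qngafgwc' and the first j characters of 'qnafgc', with D[i][0] = i, D[0][j] = j, and D[i][j] = D[i-1][j-1] if the characters match, else 1 + min(D[i-1][j], D[i][j-1], D[i-1][j-1]). Filling the table (rows: prefixes of 'qngafgwc', columns: prefixes of 'qnafgc'):
     ε  q  n  a  f  g  c
  ε  0  1  2  3  4  5  6
  q  1  0  1  2  3  4  5
  n  2  1  0  1  2  3  4
  g  3  2  1  1  2  2  3
  a  4  3  2  1  2  3  3
  f  5  4  3  2  1  2  3
  g  6  5  4  3  2  1  2
  w  7  6  5  4  3  2  2
  c  8  7  6  5  4  3  2
The bottom-right entry gives D[8][6] = 2, so no sequence of fewer than 2 edits works. Backtracking through the table gives one optimal edit sequence (2 edits):
  qngafgwc → qnafgwc (del g @3)
  qnafgwc → qnafgc (del w @6)
Edit distance = 2.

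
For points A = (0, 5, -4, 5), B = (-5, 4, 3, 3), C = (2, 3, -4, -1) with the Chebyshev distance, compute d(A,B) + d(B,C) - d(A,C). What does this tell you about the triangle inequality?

d(A,B) = max(5, 1, 7, 2) = 7, d(B,C) = max(7, 1, 7, 4) = 7, d(A,C) = max(2, 2, 0, 6) = 6.
d(A,B) + d(B,C) - d(A,C) = 7 + 7 - 6 = 14 - 6 = 8. This is ≥ 0, so the triangle inequality holds for these points.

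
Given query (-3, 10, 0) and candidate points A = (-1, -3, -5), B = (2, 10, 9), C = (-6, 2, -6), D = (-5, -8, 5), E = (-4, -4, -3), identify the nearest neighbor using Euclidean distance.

Distances: d(A) ≈ 14.0712, d(B) ≈ 10.2956, d(C) ≈ 10.4403, d(D) ≈ 18.7883, d(E) ≈ 14.3527. Nearest: B = (2, 10, 9) with distance 10.2956.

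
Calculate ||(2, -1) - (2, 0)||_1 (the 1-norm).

Σ|x_i - y_i| = |2 - 2| + |-1 - 0| = 0 + 1 = 1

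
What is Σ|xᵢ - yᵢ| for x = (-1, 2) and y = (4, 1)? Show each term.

Σ|x_i - y_i| = |-1 - 4| + |2 - 1| = 5 + 1 = 6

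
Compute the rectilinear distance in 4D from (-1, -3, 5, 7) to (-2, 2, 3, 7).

Σ|x_i - y_i| = |-1 - (-2)| + |-3 - 2| + |5 - 3| + |7 - 7| = 1 + 5 + 2 + 0 = 8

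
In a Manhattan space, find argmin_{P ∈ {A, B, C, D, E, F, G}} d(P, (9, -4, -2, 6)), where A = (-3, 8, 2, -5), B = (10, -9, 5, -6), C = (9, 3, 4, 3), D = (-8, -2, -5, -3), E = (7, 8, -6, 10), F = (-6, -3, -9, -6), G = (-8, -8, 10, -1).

Distances: d(A) = 39, d(B) = 25, d(C) = 16, d(D) = 31, d(E) = 22, d(F) = 35, d(G) = 40. Nearest: C = (9, 3, 4, 3) with distance 16.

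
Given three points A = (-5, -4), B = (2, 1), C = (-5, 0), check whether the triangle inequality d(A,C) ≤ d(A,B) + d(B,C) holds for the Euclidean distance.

d(A,B) = √(7² + 5²) = √74 ≈ 8.6023, d(B,C) = √(7² + 1²) = √50 ≈ 7.0711, d(A,C) = √(0² + 4²) = √16 = 4.
d(A,C) = 4 ≤ 8.6023 + 7.0711 = 15.6734. Triangle inequality is satisfied.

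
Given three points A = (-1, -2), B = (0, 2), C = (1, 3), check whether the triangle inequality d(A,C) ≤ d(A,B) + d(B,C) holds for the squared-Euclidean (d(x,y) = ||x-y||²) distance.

d(A,B) = 1² + 4² = 17, d(B,C) = 1² + 1² = 2, d(A,C) = 2² + 5² = 29.
d(A,C) = 29 > 17 + 2 = 19. Triangle inequality is VIOLATED. (Squared-Euclidean is not a metric — this is a counterexample.)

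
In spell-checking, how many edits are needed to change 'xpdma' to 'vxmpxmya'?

Let D[i][j] be the edit distance between the first i characters of 'xpdma' and the first j characters of 'vxmpxmya', with D[i][0] = i, D[0][j] = j, and D[i][j] = D[i-1][j-1] if the characters match, else 1 + min(D[i-1][j], D[i][j-1], D[i-1][j-1]). Filling the table (rows: prefixes of 'xpdma', columns: prefixes of 'vxmpxmya'):
     ε  v  x  m  p  x  m  y  a
  ε  0  1  2  3  4  5  6  7  8
  x  1  1  1  2  3  4  5  6  7
  p  2  2  2  2  2  3  4  5  6
  d  3  3  3  3  3  3  4  5  6
  m  4  4  4  3  4  4  3  4  5
  a  5  5  5  4  4  5  4  4  4
The bottom-right entry gives D[5][8] = 4, so no sequence of fewer than 4 edits works. Backtracking through the table gives one optimal edit sequence (4 edits):
  xpdma → vxpdma (ins v @1)
  vxpdma → vxmpdma (ins m @3)
  vxmpdma → vxmpxma (sub d→x @5)
  vxmpxma → vxmpxmya (ins y @7)
Edit distance = 4.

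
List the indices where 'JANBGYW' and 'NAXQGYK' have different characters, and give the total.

Differing positions: 1, 3, 4, 7. Hamming distance = 4.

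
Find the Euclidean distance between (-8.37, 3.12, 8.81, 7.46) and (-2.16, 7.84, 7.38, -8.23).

√(Σ(x_i - y_i)²) = √((-8.37 - (-2.16))² + (3.12 - 7.84)² + (8.81 - 7.38)² + (7.46 - (-8.23))²)
= √((-6.21)² + (-4.72)² + 1.43² + 15.69²) = √(38.5641 + 22.2784 + 2.0449 + 246.1761) = √309.0635 ≈ 17.5802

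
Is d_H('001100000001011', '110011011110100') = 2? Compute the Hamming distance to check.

Differing positions: 1, 2, 3, 4, 5, 6, 8, 9, 10, 11, 12, 13, 14, 15. Hamming distance = 14, so the claim that d_H = 2 is false.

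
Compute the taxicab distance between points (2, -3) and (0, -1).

Σ|x_i - y_i| = |2 - 0| + |-3 - (-1)| = 2 + 2 = 4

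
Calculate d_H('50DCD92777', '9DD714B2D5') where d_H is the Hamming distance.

Differing positions: 1, 2, 4, 5, 6, 7, 8, 9, 10. Hamming distance = 9.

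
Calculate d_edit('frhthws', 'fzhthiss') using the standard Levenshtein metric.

Let D[i][j] be the edit distance between the first i characters of 'frhthws' and the first j characters of 'fzhthiss', with D[i][0] = i, D[0][j] = j, and D[i][j] = D[i-1][j-1] if the characters match, else 1 + min(D[i-1][j], D[i][j-1], D[i-1][j-1]). Filling the table (rows: prefixes of 'frhthws', columns: prefixes of 'fzhthiss'):
     ε  f  z  h  t  h  i  s  s
  ε  0  1  2  3  4  5  6  7  8
  f  1  0  1  2  3  4  5  6  7
  r  2  1  1  2  3  4  5  6  7
  h  3  2  2  1  2  3  4  5  6
  t  4  3  3  2  1  2  3  4  5
  h  5  4  4  3  2  1  2  3  4
  w  6  5  5  4  3  2  2  3  4
  s  7  6  6  5  4  3  3  2  3
The bottom-right entry gives D[7][8] = 3, so no sequence of fewer than 3 edits works. Backtracking through the table gives one optimal edit sequence (3 edits):
  frhthws → fzhthws (sub r→z @2)
  fzhthws → fzhthiws (ins i @6)
  fzhthiws → fzhthiss (sub w→s @7)
Edit distance = 3.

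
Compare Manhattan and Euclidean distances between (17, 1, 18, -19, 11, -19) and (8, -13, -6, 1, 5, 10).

L1 = |17 - 8| + |1 - (-13)| + |18 - (-6)| + |-19 - 1| + |11 - 5| + |-19 - 10| = 9 + 14 + 24 + 20 + 6 + 29 = 102
L2 = √(9² + 14² + 24² + 20² + 6² + 29²) = √2130 ≈ 46.1519
L1 ≥ L2 always (equality iff movement is along one axis); L1 > L2 here.
Ratio L1/L2 = 102/√2130 ≈ 2.2101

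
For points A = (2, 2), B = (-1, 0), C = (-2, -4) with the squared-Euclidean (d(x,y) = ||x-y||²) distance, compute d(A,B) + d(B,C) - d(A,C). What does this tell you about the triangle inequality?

d(A,B) = 3² + 2² = 13, d(B,C) = 1² + 4² = 17, d(A,C) = 4² + 6² = 52.
d(A,B) + d(B,C) - d(A,C) = 13 + 17 - 52 = 30 - 52 = -22. This is < 0, so the triangle inequality FAILS for these points (squared-Euclidean is not a metric).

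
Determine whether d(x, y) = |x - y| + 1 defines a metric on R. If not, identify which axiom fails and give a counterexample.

No. d fails identity of indiscernibles (specifically d(x,x) = 0): d(-8, -8) = |-8 - (-8)| + 1 = 0 + 1 = 1 ≠ 0.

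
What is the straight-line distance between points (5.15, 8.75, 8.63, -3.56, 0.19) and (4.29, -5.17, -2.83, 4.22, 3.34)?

√(Σ(x_i - y_i)²) = √((5.15 - 4.29)² + (8.75 - (-5.17))² + (8.63 - (-2.83))² + (-3.56 - 4.22)² + (0.19 - 3.34)²)
= √(0.86² + 13.92² + 11.46² + (-7.78)² + (-3.15)²) = √(0.7396 + 193.7664 + 131.3316 + 60.5284 + 9.9225) = √396.2885 ≈ 19.907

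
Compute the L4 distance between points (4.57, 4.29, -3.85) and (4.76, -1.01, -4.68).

(Σ|x_i - y_i|^4)^(1/4) = (|4.57 - 4.76|^4 + |4.29 - (-1.01)|^4 + |-3.85 - (-4.68)|^4)^(1/4)
= (0.19^4 + 5.3^4 + 0.83^4)^(1/4) ≈ (0.0013 + 789.0481 + 0.4746)^(1/4) = (789.524)^(1/4) ≈ 5.3008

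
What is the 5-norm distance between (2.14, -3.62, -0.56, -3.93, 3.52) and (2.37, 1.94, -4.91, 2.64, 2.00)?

(Σ|x_i - y_i|^5)^(1/5) = (|2.14 - 2.37|^5 + |-3.62 - 1.94|^5 + |-0.56 - (-4.91)|^5 + |-3.93 - 2.64|^5 + |3.52 - 2|^5)^(1/5)
= (0.23^5 + 5.56^5 + 4.35^5 + 6.57^5 + 1.52^5)^(1/5) ≈ (0.0006 + 5313.4177 + 1557.5654 + 12241.2804 + 8.1137)^(1/5) = (19120.3778)^(1/5) ≈ 7.1829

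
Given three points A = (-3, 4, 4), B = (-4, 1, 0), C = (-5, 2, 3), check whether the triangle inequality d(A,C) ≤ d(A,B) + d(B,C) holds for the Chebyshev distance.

d(A,B) = max(1, 3, 4) = 4, d(B,C) = max(1, 1, 3) = 3, d(A,C) = max(2, 2, 1) = 2.
d(A,C) = 2 ≤ 4 + 3 = 7. Triangle inequality is satisfied.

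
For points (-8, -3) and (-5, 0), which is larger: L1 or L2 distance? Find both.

L1 = |-8 - (-5)| + |-3 - 0| = 3 + 3 = 6
L2 = √(3² + 3²) = √18 ≈ 4.2426
L1 ≥ L2 always (equality iff movement is along one axis); L1 > L2 here.
Ratio L1/L2 = 6/√18 ≈ 1.4142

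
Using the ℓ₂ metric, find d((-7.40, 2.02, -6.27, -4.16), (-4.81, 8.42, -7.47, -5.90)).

√(Σ(x_i - y_i)²) = √((-7.4 - (-4.81))² + (2.02 - 8.42)² + (-6.27 - (-7.47))² + (-4.16 - (-5.9))²)
= √((-2.59)² + (-6.4)² + 1.2² + 1.74²) = √(6.7081 + 40.96 + 1.44 + 3.0276) = √52.1357 ≈ 7.2205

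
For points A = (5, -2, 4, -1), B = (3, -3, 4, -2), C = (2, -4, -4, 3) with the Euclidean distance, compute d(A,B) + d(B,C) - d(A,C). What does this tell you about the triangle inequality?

d(A,B) = √(2² + 1² + 0² + 1²) = √6 ≈ 2.4495, d(B,C) = √(1² + 1² + 8² + 5²) = √91 ≈ 9.5394, d(A,C) = √(3² + 2² + 8² + 4²) = √93 ≈ 9.6437.
d(A,B) + d(B,C) - d(A,C) = 2.4495 + 9.5394 - 9.6437 = 11.9889 - 9.6437 = 2.3452 (to 4 decimal places). This is ≥ 0, so the triangle inequality holds for these points.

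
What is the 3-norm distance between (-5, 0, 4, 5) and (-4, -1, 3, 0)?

(Σ|x_i - y_i|^3)^(1/3) = (|-5 - (-4)|^3 + |0 - (-1)|^3 + |4 - 3|^3 + |5 - 0|^3)^(1/3)
= (1^3 + 1^3 + 1^3 + 5^3)^(1/3) = (1 + 1 + 1 + 125)^(1/3) = (128)^(1/3) ≈ 5.0397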